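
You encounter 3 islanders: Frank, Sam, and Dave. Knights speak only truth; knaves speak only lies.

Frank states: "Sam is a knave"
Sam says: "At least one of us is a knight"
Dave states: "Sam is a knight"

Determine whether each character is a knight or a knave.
Frank is a knave.
Sam is a knight.
Dave is a knight.

Verification:
- Frank (knave) says "Sam is a knave" - this is FALSE (a lie) because Sam is a knight.
- Sam (knight) says "At least one of us is a knight" - this is TRUE because Sam and Dave are knights.
- Dave (knight) says "Sam is a knight" - this is TRUE because Sam is a knight.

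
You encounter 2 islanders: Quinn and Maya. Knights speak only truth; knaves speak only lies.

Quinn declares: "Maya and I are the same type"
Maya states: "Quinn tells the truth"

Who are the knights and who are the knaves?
Quinn is a knight.
Maya is a knight.

Verification:
- Quinn (knight) says "Maya and I are the same type" - this is TRUE because Quinn is a knight and Maya is a knight.
- Maya (knight) says "Quinn tells the truth" - this is TRUE because Quinn is a knight.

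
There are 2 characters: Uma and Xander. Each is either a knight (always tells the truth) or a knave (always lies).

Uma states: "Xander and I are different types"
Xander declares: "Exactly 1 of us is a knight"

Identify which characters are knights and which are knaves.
Uma is a knave.
Xander is a knave.

Verification:
- Uma (knave) says "Xander and I are different types" - this is FALSE (a lie) because Uma is a knave and Xander is a knave.
- Xander (knave) says "Exactly 1 of us is a knight" - this is FALSE (a lie) because there are 0 knights.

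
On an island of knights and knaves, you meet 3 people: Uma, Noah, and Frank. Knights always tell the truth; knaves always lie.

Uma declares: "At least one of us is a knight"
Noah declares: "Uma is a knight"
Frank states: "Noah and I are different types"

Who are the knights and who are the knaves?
Uma is a knave.
Noah is a knave.
Frank is a knave.

Verification:
- Uma (knave) says "At least one of us is a knight" - this is FALSE (a lie) because no one is a knight.
- Noah (knave) says "Uma is a knight" - this is FALSE (a lie) because Uma is a knave.
- Frank (knave) says "Noah and I are different types" - this is FALSE (a lie) because Frank is a knave and Noah is a knave.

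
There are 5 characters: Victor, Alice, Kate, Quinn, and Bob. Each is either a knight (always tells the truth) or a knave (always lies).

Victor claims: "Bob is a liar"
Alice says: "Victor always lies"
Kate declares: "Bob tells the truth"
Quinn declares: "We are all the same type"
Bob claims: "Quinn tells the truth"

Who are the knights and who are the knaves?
Victor is a knight.
Alice is a knave.
Kate is a knave.
Quinn is a knave.
Bob is a knave.

Verification:
- Victor (knight) says "Bob is a liar" - this is TRUE because Bob is a knave.
- Alice (knave) says "Victor always lies" - this is FALSE (a lie) because Victor is a knight.
- Kate (knave) says "Bob tells the truth" - this is FALSE (a lie) because Bob is a knave.
- Quinn (knave) says "We are all the same type" - this is FALSE (a lie) because Victor is a knight and Alice, Kate, Quinn, and Bob are knaves.
- Bob (knave) says "Quinn tells the truth" - this is FALSE (a lie) because Quinn is a knave.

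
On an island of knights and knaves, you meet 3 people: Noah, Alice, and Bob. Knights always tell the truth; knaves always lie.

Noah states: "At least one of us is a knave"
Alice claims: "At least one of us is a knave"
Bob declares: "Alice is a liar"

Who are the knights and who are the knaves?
Noah is a knight.
Alice is a knight.
Bob is a knave.

Verification:
- Noah (knight) says "At least one of us is a knave" - this is TRUE because Bob is a knave.
- Alice (knight) says "At least one of us is a knave" - this is TRUE because Bob is a knave.
- Bob (knave) says "Alice is a liar" - this is FALSE (a lie) because Alice is a knight.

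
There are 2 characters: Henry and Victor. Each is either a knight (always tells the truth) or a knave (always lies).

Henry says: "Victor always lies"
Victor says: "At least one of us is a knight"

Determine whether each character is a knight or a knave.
Henry is a knave.
Victor is a knight.

Verification:
- Henry (knave) says "Victor always lies" - this is FALSE (a lie) because Victor is a knight.
- Victor (knight) says "At least one of us is a knight" - this is TRUE because Victor is a knight.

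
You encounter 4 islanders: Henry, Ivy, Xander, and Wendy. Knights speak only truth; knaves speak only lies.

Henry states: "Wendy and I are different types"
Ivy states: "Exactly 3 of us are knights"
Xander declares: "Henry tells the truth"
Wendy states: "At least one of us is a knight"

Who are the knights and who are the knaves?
Henry is a knave.
Ivy is a knave.
Xander is a knave.
Wendy is a knave.

Verification:
- Henry (knave) says "Wendy and I are different types" - this is FALSE (a lie) because Henry is a knave and Wendy is a knave.
- Ivy (knave) says "Exactly 3 of us are knights" - this is FALSE (a lie) because there are 0 knights.
- Xander (knave) says "Henry tells the truth" - this is FALSE (a lie) because Henry is a knave.
- Wendy (knave) says "At least one of us is a knight" - this is FALSE (a lie) because no one is a knight.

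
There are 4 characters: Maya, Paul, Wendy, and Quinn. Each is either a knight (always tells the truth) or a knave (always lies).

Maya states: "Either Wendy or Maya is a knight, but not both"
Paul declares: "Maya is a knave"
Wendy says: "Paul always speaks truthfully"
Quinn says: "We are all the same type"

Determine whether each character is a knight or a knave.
Maya is a knight.
Paul is a knave.
Wendy is a knave.
Quinn is a knave.

Verification:
- Maya (knight) says "Either Wendy or Maya is a knight, but not both" - this is TRUE because Wendy is a knave and Maya is a knight.
- Paul (knave) says "Maya is a knave" - this is FALSE (a lie) because Maya is a knight.
- Wendy (knave) says "Paul always speaks truthfully" - this is FALSE (a lie) because Paul is a knave.
- Quinn (knave) says "We are all the same type" - this is FALSE (a lie) because Maya is a knight and Paul, Wendy, and Quinn are knaves.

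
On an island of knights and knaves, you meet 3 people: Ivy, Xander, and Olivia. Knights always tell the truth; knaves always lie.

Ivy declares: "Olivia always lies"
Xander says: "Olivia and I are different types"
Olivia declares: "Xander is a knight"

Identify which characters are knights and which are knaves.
Ivy is a knight.
Xander is a knave.
Olivia is a knave.

Verification:
- Ivy (knight) says "Olivia always lies" - this is TRUE because Olivia is a knave.
- Xander (knave) says "Olivia and I are different types" - this is FALSE (a lie) because Xander is a knave and Olivia is a knave.
- Olivia (knave) says "Xander is a knight" - this is FALSE (a lie) because Xander is a knave.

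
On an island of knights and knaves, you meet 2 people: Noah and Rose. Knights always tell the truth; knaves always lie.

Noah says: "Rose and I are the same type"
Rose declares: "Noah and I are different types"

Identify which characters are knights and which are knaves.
Noah is a knave.
Rose is a knight.

Verification:
- Noah (knave) says "Rose and I are the same type" - this is FALSE (a lie) because Noah is a knave and Rose is a knight.
- Rose (knight) says "Noah and I are different types" - this is TRUE because Rose is a knight and Noah is a knave.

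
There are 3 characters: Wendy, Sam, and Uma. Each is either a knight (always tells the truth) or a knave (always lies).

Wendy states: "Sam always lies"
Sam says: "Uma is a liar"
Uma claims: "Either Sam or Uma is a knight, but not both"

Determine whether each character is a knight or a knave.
Wendy is a knight.
Sam is a knave.
Uma is a knight.

Verification:
- Wendy (knight) says "Sam always lies" - this is TRUE because Sam is a knave.
- Sam (knave) says "Uma is a liar" - this is FALSE (a lie) because Uma is a knight.
- Uma (knight) says "Either Sam or Uma is a knight, but not both" - this is TRUE because Sam is a knave and Uma is a knight.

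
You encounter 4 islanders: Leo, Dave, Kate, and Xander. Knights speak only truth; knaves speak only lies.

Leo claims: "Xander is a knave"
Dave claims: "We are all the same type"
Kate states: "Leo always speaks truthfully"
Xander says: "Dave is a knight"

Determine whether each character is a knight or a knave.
Leo is a knight.
Dave is a knave.
Kate is a knight.
Xander is a knave.

Verification:
- Leo (knight) says "Xander is a knave" - this is TRUE because Xander is a knave.
- Dave (knave) says "We are all the same type" - this is FALSE (a lie) because Leo and Kate are knights and Dave and Xander are knaves.
- Kate (knight) says "Leo always speaks truthfully" - this is TRUE because Leo is a knight.
- Xander (knave) says "Dave is a knight" - this is FALSE (a lie) because Dave is a knave.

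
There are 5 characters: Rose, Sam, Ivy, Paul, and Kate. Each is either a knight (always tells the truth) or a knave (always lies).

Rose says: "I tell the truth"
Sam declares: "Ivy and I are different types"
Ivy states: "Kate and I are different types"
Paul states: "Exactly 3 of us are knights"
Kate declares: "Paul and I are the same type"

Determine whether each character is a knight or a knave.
Rose is a knight.
Sam is a knight.
Ivy is a knave.
Paul is a knight.
Kate is a knave.

Verification:
- Rose (knight) says "I tell the truth" - this is TRUE because Rose is a knight.
- Sam (knight) says "Ivy and I are different types" - this is TRUE because Sam is a knight and Ivy is a knave.
- Ivy (knave) says "Kate and I are different types" - this is FALSE (a lie) because Ivy is a knave and Kate is a knave.
- Paul (knight) says "Exactly 3 of us are knights" - this is TRUE because there are 3 knights.
- Kate (knave) says "Paul and I are the same type" - this is FALSE (a lie) because Kate is a knave and Paul is a knight.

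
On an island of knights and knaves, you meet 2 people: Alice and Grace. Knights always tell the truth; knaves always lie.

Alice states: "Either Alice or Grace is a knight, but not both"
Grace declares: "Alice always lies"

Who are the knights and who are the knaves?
Alice is a knight.
Grace is a knave.

Verification:
- Alice (knight) says "Either Alice or Grace is a knight, but not both" - this is TRUE because Alice is a knight and Grace is a knave.
- Grace (knave) says "Alice always lies" - this is FALSE (a lie) because Alice is a knight.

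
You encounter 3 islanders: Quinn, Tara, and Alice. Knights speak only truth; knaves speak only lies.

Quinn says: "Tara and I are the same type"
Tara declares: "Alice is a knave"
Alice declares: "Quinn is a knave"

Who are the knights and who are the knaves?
Quinn is a knight.
Tara is a knight.
Alice is a knave.

Verification:
- Quinn (knight) says "Tara and I are the same type" - this is TRUE because Quinn is a knight and Tara is a knight.
- Tara (knight) says "Alice is a knave" - this is TRUE because Alice is a knave.
- Alice (knave) says "Quinn is a knave" - this is FALSE (a lie) because Quinn is a knight.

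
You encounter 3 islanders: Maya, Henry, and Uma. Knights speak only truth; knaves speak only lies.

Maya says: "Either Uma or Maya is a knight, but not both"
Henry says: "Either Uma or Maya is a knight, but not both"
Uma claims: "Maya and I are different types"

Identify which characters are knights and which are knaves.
Maya is a knave.
Henry is a knave.
Uma is a knave.

Verification:
- Maya (knave) says "Either Uma or Maya is a knight, but not both" - this is FALSE (a lie) because Uma is a knave and Maya is a knave.
- Henry (knave) says "Either Uma or Maya is a knight, but not both" - this is FALSE (a lie) because Uma is a knave and Maya is a knave.
- Uma (knave) says "Maya and I are different types" - this is FALSE (a lie) because Uma is a knave and Maya is a knave.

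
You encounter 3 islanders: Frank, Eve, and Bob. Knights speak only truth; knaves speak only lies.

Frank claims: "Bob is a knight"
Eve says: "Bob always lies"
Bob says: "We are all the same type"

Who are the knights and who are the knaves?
Frank is a knave.
Eve is a knight.
Bob is a knave.

Verification:
- Frank (knave) says "Bob is a knight" - this is FALSE (a lie) because Bob is a knave.
- Eve (knight) says "Bob always lies" - this is TRUE because Bob is a knave.
- Bob (knave) says "We are all the same type" - this is FALSE (a lie) because Eve is a knight and Frank and Bob are knaves.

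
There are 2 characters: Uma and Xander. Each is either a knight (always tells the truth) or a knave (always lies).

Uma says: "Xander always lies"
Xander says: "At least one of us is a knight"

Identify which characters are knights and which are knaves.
Uma is a knave.
Xander is a knight.

Verification:
- Uma (knave) says "Xander always lies" - this is FALSE (a lie) because Xander is a knight.
- Xander (knight) says "At least one of us is a knight" - this is TRUE because Xander is a knight.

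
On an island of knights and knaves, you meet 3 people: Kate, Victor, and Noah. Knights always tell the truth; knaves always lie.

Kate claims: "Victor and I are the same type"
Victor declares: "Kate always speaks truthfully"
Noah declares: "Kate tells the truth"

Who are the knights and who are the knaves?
Kate is a knight.
Victor is a knight.
Noah is a knight.

Verification:
- Kate (knight) says "Victor and I are the same type" - this is TRUE because Kate is a knight and Victor is a knight.
- Victor (knight) says "Kate always speaks truthfully" - this is TRUE because Kate is a knight.
- Noah (knight) says "Kate tells the truth" - this is TRUE because Kate is a knight.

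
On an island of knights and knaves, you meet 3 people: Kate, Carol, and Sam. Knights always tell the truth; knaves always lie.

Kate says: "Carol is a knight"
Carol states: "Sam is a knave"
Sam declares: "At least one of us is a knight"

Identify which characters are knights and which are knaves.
Kate is a knave.
Carol is a knave.
Sam is a knight.

Verification:
- Kate (knave) says "Carol is a knight" - this is FALSE (a lie) because Carol is a knave.
- Carol (knave) says "Sam is a knave" - this is FALSE (a lie) because Sam is a knight.
- Sam (knight) says "At least one of us is a knight" - this is TRUE because Sam is a knight.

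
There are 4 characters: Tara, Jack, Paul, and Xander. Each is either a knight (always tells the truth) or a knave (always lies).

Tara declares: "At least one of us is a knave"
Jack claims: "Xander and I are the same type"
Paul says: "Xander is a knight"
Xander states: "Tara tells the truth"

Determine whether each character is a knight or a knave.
Tara is a knight.
Jack is a knave.
Paul is a knight.
Xander is a knight.

Verification:
- Tara (knight) says "At least one of us is a knave" - this is TRUE because Jack is a knave.
- Jack (knave) says "Xander and I are the same type" - this is FALSE (a lie) because Jack is a knave and Xander is a knight.
- Paul (knight) says "Xander is a knight" - this is TRUE because Xander is a knight.
- Xander (knight) says "Tara tells the truth" - this is TRUE because Tara is a knight.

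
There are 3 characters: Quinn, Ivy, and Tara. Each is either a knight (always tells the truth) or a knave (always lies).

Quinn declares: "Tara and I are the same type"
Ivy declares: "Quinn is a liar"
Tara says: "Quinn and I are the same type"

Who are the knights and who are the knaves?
Quinn is a knight.
Ivy is a knave.
Tara is a knight.

Verification:
- Quinn (knight) says "Tara and I are the same type" - this is TRUE because Quinn is a knight and Tara is a knight.
- Ivy (knave) says "Quinn is a liar" - this is FALSE (a lie) because Quinn is a knight.
- Tara (knight) says "Quinn and I are the same type" - this is TRUE because Tara is a knight and Quinn is a knight.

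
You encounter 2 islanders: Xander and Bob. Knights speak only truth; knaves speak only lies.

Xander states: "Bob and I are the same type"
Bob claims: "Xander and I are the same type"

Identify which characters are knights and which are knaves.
Xander is a knight.
Bob is a knight.

Verification:
- Xander (knight) says "Bob and I are the same type" - this is TRUE because Xander is a knight and Bob is a knight.
- Bob (knight) says "Xander and I are the same type" - this is TRUE because Bob is a knight and Xander is a knight.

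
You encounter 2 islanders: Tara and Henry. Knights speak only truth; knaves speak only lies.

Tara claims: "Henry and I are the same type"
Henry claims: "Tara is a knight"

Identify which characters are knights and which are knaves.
Tara is a knight.
Henry is a knight.

Verification:
- Tara (knight) says "Henry and I are the same type" - this is TRUE because Tara is a knight and Henry is a knight.
- Henry (knight) says "Tara is a knight" - this is TRUE because Tara is a knight.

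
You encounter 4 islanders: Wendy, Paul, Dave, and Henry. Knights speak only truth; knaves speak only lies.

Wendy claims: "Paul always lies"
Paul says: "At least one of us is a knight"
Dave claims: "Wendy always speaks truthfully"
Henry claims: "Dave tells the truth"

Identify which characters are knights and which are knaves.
Wendy is a knave.
Paul is a knight.
Dave is a knave.
Henry is a knave.

Verification:
- Wendy (knave) says "Paul always lies" - this is FALSE (a lie) because Paul is a knight.
- Paul (knight) says "At least one of us is a knight" - this is TRUE because Paul is a knight.
- Dave (knave) says "Wendy always speaks truthfully" - this is FALSE (a lie) because Wendy is a knave.
- Henry (knave) says "Dave tells the truth" - this is FALSE (a lie) because Dave is a knave.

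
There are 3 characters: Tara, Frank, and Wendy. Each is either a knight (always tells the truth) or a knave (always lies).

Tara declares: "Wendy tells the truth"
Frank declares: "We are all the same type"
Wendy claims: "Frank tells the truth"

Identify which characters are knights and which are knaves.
Tara is a knight.
Frank is a knight.
Wendy is a knight.

Verification:
- Tara (knight) says "Wendy tells the truth" - this is TRUE because Wendy is a knight.
- Frank (knight) says "We are all the same type" - this is TRUE because Tara, Frank, and Wendy are knights.
- Wendy (knight) says "Frank tells the truth" - this is TRUE because Frank is a knight.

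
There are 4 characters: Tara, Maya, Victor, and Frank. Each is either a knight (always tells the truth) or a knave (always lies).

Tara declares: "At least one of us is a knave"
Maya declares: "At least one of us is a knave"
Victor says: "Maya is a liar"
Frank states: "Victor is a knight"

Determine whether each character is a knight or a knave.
Tara is a knight.
Maya is a knight.
Victor is a knave.
Frank is a knave.

Verification:
- Tara (knight) says "At least one of us is a knave" - this is TRUE because Victor and Frank are knaves.
- Maya (knight) says "At least one of us is a knave" - this is TRUE because Victor and Frank are knaves.
- Victor (knave) says "Maya is a liar" - this is FALSE (a lie) because Maya is a knight.
- Frank (knave) says "Victor is a knight" - this is FALSE (a lie) because Victor is a knave.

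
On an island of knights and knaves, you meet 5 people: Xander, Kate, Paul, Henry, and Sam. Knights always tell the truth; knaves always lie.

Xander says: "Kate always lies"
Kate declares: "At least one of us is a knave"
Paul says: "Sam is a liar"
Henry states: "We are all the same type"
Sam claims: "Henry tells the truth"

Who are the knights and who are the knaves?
Xander is a knave.
Kate is a knight.
Paul is a knight.
Henry is a knave.
Sam is a knave.

Verification:
- Xander (knave) says "Kate always lies" - this is FALSE (a lie) because Kate is a knight.
- Kate (knight) says "At least one of us is a knave" - this is TRUE because Xander, Henry, and Sam are knaves.
- Paul (knight) says "Sam is a liar" - this is TRUE because Sam is a knave.
- Henry (knave) says "We are all the same type" - this is FALSE (a lie) because Kate and Paul are knights and Xander, Henry, and Sam are knaves.
- Sam (knave) says "Henry tells the truth" - this is FALSE (a lie) because Henry is a knave.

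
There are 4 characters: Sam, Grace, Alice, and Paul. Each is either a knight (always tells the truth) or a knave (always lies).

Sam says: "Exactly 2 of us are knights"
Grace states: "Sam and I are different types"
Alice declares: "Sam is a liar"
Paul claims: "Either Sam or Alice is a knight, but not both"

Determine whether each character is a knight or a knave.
Sam is a knave.
Grace is a knight.
Alice is a knight.
Paul is a knight.

Verification:
- Sam (knave) says "Exactly 2 of us are knights" - this is FALSE (a lie) because there are 3 knights.
- Grace (knight) says "Sam and I are different types" - this is TRUE because Grace is a knight and Sam is a knave.
- Alice (knight) says "Sam is a liar" - this is TRUE because Sam is a knave.
- Paul (knight) says "Either Sam or Alice is a knight, but not both" - this is TRUE because Sam is a knave and Alice is a knight.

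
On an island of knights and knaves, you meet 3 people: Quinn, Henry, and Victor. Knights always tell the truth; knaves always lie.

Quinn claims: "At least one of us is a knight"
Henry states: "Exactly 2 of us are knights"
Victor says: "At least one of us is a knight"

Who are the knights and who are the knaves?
Quinn is a knave.
Henry is a knave.
Victor is a knave.

Verification:
- Quinn (knave) says "At least one of us is a knight" - this is FALSE (a lie) because no one is a knight.
- Henry (knave) says "Exactly 2 of us are knights" - this is FALSE (a lie) because there are 0 knights.
- Victor (knave) says "At least one of us is a knight" - this is FALSE (a lie) because no one is a knight.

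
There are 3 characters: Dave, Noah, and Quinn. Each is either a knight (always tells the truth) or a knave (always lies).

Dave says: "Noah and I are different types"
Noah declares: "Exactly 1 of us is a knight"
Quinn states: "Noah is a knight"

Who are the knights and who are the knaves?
Dave is a knave.
Noah is a knave.
Quinn is a knave.

Verification:
- Dave (knave) says "Noah and I are different types" - this is FALSE (a lie) because Dave is a knave and Noah is a knave.
- Noah (knave) says "Exactly 1 of us is a knight" - this is FALSE (a lie) because there are 0 knights.
- Quinn (knave) says "Noah is a knight" - this is FALSE (a lie) because Noah is a knave.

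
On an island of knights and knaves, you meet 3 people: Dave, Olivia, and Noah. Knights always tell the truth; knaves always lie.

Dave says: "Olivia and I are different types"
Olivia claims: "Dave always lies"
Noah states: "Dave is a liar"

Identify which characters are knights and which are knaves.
Dave is a knight.
Olivia is a knave.
Noah is a knave.

Verification:
- Dave (knight) says "Olivia and I are different types" - this is TRUE because Dave is a knight and Olivia is a knave.
- Olivia (knave) says "Dave always lies" - this is FALSE (a lie) because Dave is a knight.
- Noah (knave) says "Dave is a liar" - this is FALSE (a lie) because Dave is a knight.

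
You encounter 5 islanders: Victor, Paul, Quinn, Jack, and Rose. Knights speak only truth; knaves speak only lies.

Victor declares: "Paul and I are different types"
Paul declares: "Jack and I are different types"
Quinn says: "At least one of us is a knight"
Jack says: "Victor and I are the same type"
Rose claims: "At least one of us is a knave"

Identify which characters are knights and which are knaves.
Victor is a knight.
Paul is a knave.
Quinn is a knight.
Jack is a knave.
Rose is a knight.

Verification:
- Victor (knight) says "Paul and I are different types" - this is TRUE because Victor is a knight and Paul is a knave.
- Paul (knave) says "Jack and I are different types" - this is FALSE (a lie) because Paul is a knave and Jack is a knave.
- Quinn (knight) says "At least one of us is a knight" - this is TRUE because Victor, Quinn, and Rose are knights.
- Jack (knave) says "Victor and I are the same type" - this is FALSE (a lie) because Jack is a knave and Victor is a knight.
- Rose (knight) says "At least one of us is a knave" - this is TRUE because Paul and Jack are knaves.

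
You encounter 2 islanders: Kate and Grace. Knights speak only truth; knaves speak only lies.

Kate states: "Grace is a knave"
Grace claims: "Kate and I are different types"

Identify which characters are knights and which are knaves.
Kate is a knave.
Grace is a knight.

Verification:
- Kate (knave) says "Grace is a knave" - this is FALSE (a lie) because Grace is a knight.
- Grace (knight) says "Kate and I are different types" - this is TRUE because Grace is a knight and Kate is a knave.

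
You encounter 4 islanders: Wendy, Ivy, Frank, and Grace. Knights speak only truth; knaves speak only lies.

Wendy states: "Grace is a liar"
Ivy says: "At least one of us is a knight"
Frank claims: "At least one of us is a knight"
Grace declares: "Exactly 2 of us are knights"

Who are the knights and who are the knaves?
Wendy is a knight.
Ivy is a knight.
Frank is a knight.
Grace is a knave.

Verification:
- Wendy (knight) says "Grace is a liar" - this is TRUE because Grace is a knave.
- Ivy (knight) says "At least one of us is a knight" - this is TRUE because Wendy, Ivy, and Frank are knights.
- Frank (knight) says "At least one of us is a knight" - this is TRUE because Wendy, Ivy, and Frank are knights.
- Grace (knave) says "Exactly 2 of us are knights" - this is FALSE (a lie) because there are 3 knights.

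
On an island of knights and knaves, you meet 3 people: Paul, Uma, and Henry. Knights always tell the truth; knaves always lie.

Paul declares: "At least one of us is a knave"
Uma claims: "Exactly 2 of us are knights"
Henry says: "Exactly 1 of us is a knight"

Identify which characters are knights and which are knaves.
Paul is a knight.
Uma is a knight.
Henry is a knave.

Verification:
- Paul (knight) says "At least one of us is a knave" - this is TRUE because Henry is a knave.
- Uma (knight) says "Exactly 2 of us are knights" - this is TRUE because there are 2 knights.
- Henry (knave) says "Exactly 1 of us is a knight" - this is FALSE (a lie) because there are 2 knights.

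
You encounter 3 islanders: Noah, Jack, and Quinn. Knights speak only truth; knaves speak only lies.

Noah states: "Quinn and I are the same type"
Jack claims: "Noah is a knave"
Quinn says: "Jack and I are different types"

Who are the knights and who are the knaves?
Noah is a knight.
Jack is a knave.
Quinn is a knight.

Verification:
- Noah (knight) says "Quinn and I are the same type" - this is TRUE because Noah is a knight and Quinn is a knight.
- Jack (knave) says "Noah is a knave" - this is FALSE (a lie) because Noah is a knight.
- Quinn (knight) says "Jack and I are different types" - this is TRUE because Quinn is a knight and Jack is a knave.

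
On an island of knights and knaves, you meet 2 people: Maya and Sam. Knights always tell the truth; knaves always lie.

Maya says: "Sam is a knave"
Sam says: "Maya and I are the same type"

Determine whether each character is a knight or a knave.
Maya is a knight.
Sam is a knave.

Verification:
- Maya (knight) says "Sam is a knave" - this is TRUE because Sam is a knave.
- Sam (knave) says "Maya and I are the same type" - this is FALSE (a lie) because Sam is a knave and Maya is a knight.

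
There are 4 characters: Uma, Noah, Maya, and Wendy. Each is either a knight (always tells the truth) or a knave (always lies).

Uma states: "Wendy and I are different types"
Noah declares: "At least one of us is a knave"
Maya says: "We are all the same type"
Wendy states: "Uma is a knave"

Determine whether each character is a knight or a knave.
Uma is a knight.
Noah is a knight.
Maya is a knave.
Wendy is a knave.

Verification:
- Uma (knight) says "Wendy and I are different types" - this is TRUE because Uma is a knight and Wendy is a knave.
- Noah (knight) says "At least one of us is a knave" - this is TRUE because Maya and Wendy are knaves.
- Maya (knave) says "We are all the same type" - this is FALSE (a lie) because Uma and Noah are knights and Maya and Wendy are knaves.
- Wendy (knave) says "Uma is a knave" - this is FALSE (a lie) because Uma is a knight.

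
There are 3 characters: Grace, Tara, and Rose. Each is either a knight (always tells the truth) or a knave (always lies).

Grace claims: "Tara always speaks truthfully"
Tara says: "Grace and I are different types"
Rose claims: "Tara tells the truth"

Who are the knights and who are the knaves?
Grace is a knave.
Tara is a knave.
Rose is a knave.

Verification:
- Grace (knave) says "Tara always speaks truthfully" - this is FALSE (a lie) because Tara is a knave.
- Tara (knave) says "Grace and I are different types" - this is FALSE (a lie) because Tara is a knave and Grace is a knave.
- Rose (knave) says "Tara tells the truth" - this is FALSE (a lie) because Tara is a knave.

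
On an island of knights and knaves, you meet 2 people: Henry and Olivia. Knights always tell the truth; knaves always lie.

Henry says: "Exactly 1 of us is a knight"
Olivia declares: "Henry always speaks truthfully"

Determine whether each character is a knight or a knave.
Henry is a knave.
Olivia is a knave.

Verification:
- Henry (knave) says "Exactly 1 of us is a knight" - this is FALSE (a lie) because there are 0 knights.
- Olivia (knave) says "Henry always speaks truthfully" - this is FALSE (a lie) because Henry is a knave.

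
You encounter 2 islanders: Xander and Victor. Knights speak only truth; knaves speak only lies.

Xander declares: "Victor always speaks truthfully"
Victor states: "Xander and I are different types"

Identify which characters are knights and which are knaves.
Xander is a knave.
Victor is a knave.

Verification:
- Xander (knave) says "Victor always speaks truthfully" - this is FALSE (a lie) because Victor is a knave.
- Victor (knave) says "Xander and I are different types" - this is FALSE (a lie) because Victor is a knave and Xander is a knave.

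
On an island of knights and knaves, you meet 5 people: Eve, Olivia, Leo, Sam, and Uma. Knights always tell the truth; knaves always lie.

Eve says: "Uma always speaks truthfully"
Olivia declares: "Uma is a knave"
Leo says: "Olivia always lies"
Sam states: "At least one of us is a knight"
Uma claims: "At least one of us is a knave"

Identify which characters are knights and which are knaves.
Eve is a knight.
Olivia is a knave.
Leo is a knight.
Sam is a knight.
Uma is a knight.

Verification:
- Eve (knight) says "Uma always speaks truthfully" - this is TRUE because Uma is a knight.
- Olivia (knave) says "Uma is a knave" - this is FALSE (a lie) because Uma is a knight.
- Leo (knight) says "Olivia always lies" - this is TRUE because Olivia is a knave.
- Sam (knight) says "At least one of us is a knight" - this is TRUE because Eve, Leo, Sam, and Uma are knights.
- Uma (knight) says "At least one of us is a knave" - this is TRUE because Olivia is a knave.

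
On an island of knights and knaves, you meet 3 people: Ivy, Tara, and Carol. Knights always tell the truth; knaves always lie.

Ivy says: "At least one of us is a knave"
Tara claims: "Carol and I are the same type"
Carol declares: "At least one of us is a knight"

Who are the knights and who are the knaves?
Ivy is a knight.
Tara is a knave.
Carol is a knight.

Verification:
- Ivy (knight) says "At least one of us is a knave" - this is TRUE because Tara is a knave.
- Tara (knave) says "Carol and I are the same type" - this is FALSE (a lie) because Tara is a knave and Carol is a knight.
- Carol (knight) says "At least one of us is a knight" - this is TRUE because Ivy and Carol are knights.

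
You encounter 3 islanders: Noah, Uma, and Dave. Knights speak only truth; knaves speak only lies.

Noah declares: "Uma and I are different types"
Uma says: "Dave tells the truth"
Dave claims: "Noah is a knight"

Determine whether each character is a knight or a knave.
Noah is a knave.
Uma is a knave.
Dave is a knave.

Verification:
- Noah (knave) says "Uma and I are different types" - this is FALSE (a lie) because Noah is a knave and Uma is a knave.
- Uma (knave) says "Dave tells the truth" - this is FALSE (a lie) because Dave is a knave.
- Dave (knave) says "Noah is a knight" - this is FALSE (a lie) because Noah is a knave.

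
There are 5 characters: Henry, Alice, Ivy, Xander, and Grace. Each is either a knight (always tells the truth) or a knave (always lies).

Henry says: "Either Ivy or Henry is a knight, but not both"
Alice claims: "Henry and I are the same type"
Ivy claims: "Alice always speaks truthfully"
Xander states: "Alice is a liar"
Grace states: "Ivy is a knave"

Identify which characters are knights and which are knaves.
Henry is a knight.
Alice is a knave.
Ivy is a knave.
Xander is a knight.
Grace is a knight.

Verification:
- Henry (knight) says "Either Ivy or Henry is a knight, but not both" - this is TRUE because Ivy is a knave and Henry is a knight.
- Alice (knave) says "Henry and I are the same type" - this is FALSE (a lie) because Alice is a knave and Henry is a knight.
- Ivy (knave) says "Alice always speaks truthfully" - this is FALSE (a lie) because Alice is a knave.
- Xander (knight) says "Alice is a liar" - this is TRUE because Alice is a knave.
- Grace (knight) says "Ivy is a knave" - this is TRUE because Ivy is a knave.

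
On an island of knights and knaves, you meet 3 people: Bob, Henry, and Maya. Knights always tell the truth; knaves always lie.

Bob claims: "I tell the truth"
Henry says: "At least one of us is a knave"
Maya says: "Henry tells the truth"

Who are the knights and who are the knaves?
Bob is a knave.
Henry is a knight.
Maya is a knight.

Verification:
- Bob (knave) says "I tell the truth" - this is FALSE (a lie) because Bob is a knave.
- Henry (knight) says "At least one of us is a knave" - this is TRUE because Bob is a knave.
- Maya (knight) says "Henry tells the truth" - this is TRUE because Henry is a knight.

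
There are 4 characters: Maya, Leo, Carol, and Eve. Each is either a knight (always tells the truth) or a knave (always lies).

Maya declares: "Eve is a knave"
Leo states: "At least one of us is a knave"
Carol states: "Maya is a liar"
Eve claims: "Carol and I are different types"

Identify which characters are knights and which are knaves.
Maya is a knight.
Leo is a knight.
Carol is a knave.
Eve is a knave.

Verification:
- Maya (knight) says "Eve is a knave" - this is TRUE because Eve is a knave.
- Leo (knight) says "At least one of us is a knave" - this is TRUE because Carol and Eve are knaves.
- Carol (knave) says "Maya is a liar" - this is FALSE (a lie) because Maya is a knight.
- Eve (knave) says "Carol and I are different types" - this is FALSE (a lie) because Eve is a knave and Carol is a knave.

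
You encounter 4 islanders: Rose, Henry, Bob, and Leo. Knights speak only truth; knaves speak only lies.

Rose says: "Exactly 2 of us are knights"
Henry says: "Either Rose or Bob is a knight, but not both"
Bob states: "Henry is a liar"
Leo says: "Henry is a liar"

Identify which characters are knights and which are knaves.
Rose is a knight.
Henry is a knight.
Bob is a knave.
Leo is a knave.

Verification:
- Rose (knight) says "Exactly 2 of us are knights" - this is TRUE because there are 2 knights.
- Henry (knight) says "Either Rose or Bob is a knight, but not both" - this is TRUE because Rose is a knight and Bob is a knave.
- Bob (knave) says "Henry is a liar" - this is FALSE (a lie) because Henry is a knight.
- Leo (knave) says "Henry is a liar" - this is FALSE (a lie) because Henry is a knight.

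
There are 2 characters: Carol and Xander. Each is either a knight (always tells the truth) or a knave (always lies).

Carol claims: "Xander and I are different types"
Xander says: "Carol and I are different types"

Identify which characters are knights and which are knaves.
Carol is a knave.
Xander is a knave.

Verification:
- Carol (knave) says "Xander and I are different types" - this is FALSE (a lie) because Carol is a knave and Xander is a knave.
- Xander (knave) says "Carol and I are different types" - this is FALSE (a lie) because Xander is a knave and Carol is a knave.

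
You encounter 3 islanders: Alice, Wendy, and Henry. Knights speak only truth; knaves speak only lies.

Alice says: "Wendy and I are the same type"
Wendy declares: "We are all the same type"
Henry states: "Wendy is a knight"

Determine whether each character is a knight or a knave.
Alice is a knight.
Wendy is a knight.
Henry is a knight.

Verification:
- Alice (knight) says "Wendy and I are the same type" - this is TRUE because Alice is a knight and Wendy is a knight.
- Wendy (knight) says "We are all the same type" - this is TRUE because Alice, Wendy, and Henry are knights.
- Henry (knight) says "Wendy is a knight" - this is TRUE because Wendy is a knight.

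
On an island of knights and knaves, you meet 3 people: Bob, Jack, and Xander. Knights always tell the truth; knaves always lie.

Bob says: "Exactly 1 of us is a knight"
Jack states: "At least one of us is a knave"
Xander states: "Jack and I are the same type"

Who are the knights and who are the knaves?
Bob is a knave.
Jack is a knight.
Xander is a knight.

Verification:
- Bob (knave) says "Exactly 1 of us is a knight" - this is FALSE (a lie) because there are 2 knights.
- Jack (knight) says "At least one of us is a knave" - this is TRUE because Bob is a knave.
- Xander (knight) says "Jack and I are the same type" - this is TRUE because Xander is a knight and Jack is a knight.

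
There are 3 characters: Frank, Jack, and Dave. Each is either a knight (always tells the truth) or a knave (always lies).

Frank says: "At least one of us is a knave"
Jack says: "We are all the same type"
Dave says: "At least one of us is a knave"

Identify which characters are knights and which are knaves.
Frank is a knight.
Jack is a knave.
Dave is a knight.

Verification:
- Frank (knight) says "At least one of us is a knave" - this is TRUE because Jack is a knave.
- Jack (knave) says "We are all the same type" - this is FALSE (a lie) because Frank and Dave are knights and Jack is a knave.
- Dave (knight) says "At least one of us is a knave" - this is TRUE because Jack is a knave.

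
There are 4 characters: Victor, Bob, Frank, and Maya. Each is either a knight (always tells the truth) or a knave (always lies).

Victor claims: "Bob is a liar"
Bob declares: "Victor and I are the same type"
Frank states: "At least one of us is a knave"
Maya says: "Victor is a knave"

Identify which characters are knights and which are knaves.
Victor is a knight.
Bob is a knave.
Frank is a knight.
Maya is a knave.

Verification:
- Victor (knight) says "Bob is a liar" - this is TRUE because Bob is a knave.
- Bob (knave) says "Victor and I are the same type" - this is FALSE (a lie) because Bob is a knave and Victor is a knight.
- Frank (knight) says "At least one of us is a knave" - this is TRUE because Bob and Maya are knaves.
- Maya (knave) says "Victor is a knave" - this is FALSE (a lie) because Victor is a knight.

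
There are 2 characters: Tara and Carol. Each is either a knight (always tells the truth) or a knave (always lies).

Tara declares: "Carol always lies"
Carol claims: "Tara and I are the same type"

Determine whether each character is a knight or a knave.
Tara is a knight.
Carol is a knave.

Verification:
- Tara (knight) says "Carol always lies" - this is TRUE because Carol is a knave.
- Carol (knave) says "Tara and I are the same type" - this is FALSE (a lie) because Carol is a knave and Tara is a knight.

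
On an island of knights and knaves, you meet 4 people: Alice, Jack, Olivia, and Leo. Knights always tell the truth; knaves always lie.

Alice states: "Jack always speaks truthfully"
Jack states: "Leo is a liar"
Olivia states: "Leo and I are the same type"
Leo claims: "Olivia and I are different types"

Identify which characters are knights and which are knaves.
Alice is a knave.
Jack is a knave.
Olivia is a knave.
Leo is a knight.

Verification:
- Alice (knave) says "Jack always speaks truthfully" - this is FALSE (a lie) because Jack is a knave.
- Jack (knave) says "Leo is a liar" - this is FALSE (a lie) because Leo is a knight.
- Olivia (knave) says "Leo and I are the same type" - this is FALSE (a lie) because Olivia is a knave and Leo is a knight.
- Leo (knight) says "Olivia and I are different types" - this is TRUE because Leo is a knight and Olivia is a knave.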